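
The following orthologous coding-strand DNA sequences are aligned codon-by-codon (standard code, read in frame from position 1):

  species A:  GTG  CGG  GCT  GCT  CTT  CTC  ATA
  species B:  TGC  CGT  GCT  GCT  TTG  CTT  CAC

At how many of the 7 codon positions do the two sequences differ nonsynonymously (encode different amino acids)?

2

Codon 1: GTG Val / TGC Cys — nonsynonymous.
Codon 2: CGG Arg / CGT Arg — synonymous.
Codon 3: GCT Ala / GCT Ala — identical.
Codon 4: GCT Ala / GCT Ala — identical.
Codon 5: CTT Leu / TTG Leu — synonymous.
Codon 6: CTC Leu / CTT Leu — synonymous.
Codon 7: ATA Ile / CAC His — nonsynonymous.
Nonsynonymous differences: 2.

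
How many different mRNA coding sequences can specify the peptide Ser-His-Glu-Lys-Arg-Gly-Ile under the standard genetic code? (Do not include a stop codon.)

3456

Ser: 6 codons.
His: 2 codons.
Glu: 2 codons.
Lys: 2 codons.
Arg: 6 codons.
Gly: 4 codons.
Ile: 3 codons.
6 × 2 × 2 × 2 × 6 × 4 × 3 = 3456.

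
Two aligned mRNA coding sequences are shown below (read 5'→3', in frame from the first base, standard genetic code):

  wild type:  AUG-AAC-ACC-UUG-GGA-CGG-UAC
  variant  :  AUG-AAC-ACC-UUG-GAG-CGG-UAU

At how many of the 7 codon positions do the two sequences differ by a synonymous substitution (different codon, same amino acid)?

1

Codon 1: AUG Met / AUG Met — identical.
Codon 2: AAC Asn / AAC Asn — identical.
Codon 3: ACC Thr / ACC Thr — identical.
Codon 4: UUG Leu / UUG Leu — identical.
Codon 5: GGA Gly / GAG Glu — nonsynonymous.
Codon 6: CGG Arg / CGG Arg — identical.
Codon 7: UAC Tyr / UAU Tyr — synonymous.
Synonymous differences: 1.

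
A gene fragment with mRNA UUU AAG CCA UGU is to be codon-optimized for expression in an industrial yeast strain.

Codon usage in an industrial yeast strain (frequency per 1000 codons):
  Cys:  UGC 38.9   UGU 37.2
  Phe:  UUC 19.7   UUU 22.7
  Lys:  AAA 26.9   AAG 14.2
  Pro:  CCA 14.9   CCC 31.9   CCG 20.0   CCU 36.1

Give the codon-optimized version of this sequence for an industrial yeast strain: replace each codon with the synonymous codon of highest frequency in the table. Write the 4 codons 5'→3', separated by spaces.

Codon 1 (Phe): best is UUU at 22.7.
Codon 2 (Lys): best is AAA at 26.9.
Codon 3 (Pro): best is CCU at 36.1.
Codon 4 (Cys): best is UGC at 38.9.

UUU AAA CCU UGC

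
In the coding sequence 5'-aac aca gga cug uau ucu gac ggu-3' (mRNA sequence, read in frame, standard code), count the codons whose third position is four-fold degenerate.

Codon 1 AAC (Asn): third position 2-fold.
Codon 2 ACA (Thr): third position 4-fold.
Codon 3 GGA (Gly): third position 4-fold.
Codon 4 CUG (Leu): third position 4-fold.
Codon 5 UAU (Tyr): third position 2-fold.
Codon 6 UCU (Ser): third position 4-fold.
Codon 7 GAC (Asp): third position 2-fold.
Codon 8 GGU (Gly): third position 4-fold.
Four-fold degenerate third positions: 5.

5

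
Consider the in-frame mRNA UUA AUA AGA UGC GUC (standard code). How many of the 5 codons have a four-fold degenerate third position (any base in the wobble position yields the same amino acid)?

Codon 1 UUA (Leu): third position 2-fold.
Codon 2 AUA (Ile): third position 3-fold.
Codon 3 AGA (Arg): third position 2-fold.
Codon 4 UGC (Cys): third position 2-fold.
Codon 5 GUC (Val): third position 4-fold.
Four-fold degenerate third positions: 1.

1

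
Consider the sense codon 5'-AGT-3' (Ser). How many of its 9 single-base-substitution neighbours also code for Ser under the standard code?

1

Position 1: none → 0 synonymous.
Position 2: none → 0 synonymous.
Position 3: AGC → 1 synonymous.
Total: 0 + 0 + 1 = 1.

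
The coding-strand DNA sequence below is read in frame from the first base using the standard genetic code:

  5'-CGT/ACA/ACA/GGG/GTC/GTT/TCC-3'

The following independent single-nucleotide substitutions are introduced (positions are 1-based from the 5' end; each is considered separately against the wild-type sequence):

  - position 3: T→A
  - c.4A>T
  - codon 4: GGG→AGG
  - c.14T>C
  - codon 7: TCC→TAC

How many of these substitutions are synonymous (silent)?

1

Codon 1: CGT (Arg) → CGA (Arg) — synonymous.
Codon 2: ACA (Thr) → TCA (Ser) — missense.
Codon 4: GGG (Gly) → AGG (Arg) — missense.
Codon 5: GTC (Val) → GCC (Ala) — missense.
Codon 7: TCC (Ser) → TAC (Tyr) — missense.
Synonymous: 1 of 5.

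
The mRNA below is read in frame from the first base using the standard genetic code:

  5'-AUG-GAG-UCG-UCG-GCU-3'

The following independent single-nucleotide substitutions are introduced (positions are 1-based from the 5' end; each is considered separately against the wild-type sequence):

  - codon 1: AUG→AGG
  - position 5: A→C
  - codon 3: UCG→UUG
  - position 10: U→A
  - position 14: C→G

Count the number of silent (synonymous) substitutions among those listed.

Codon 1: AUG (Met) → AGG (Arg) — missense.
Codon 2: GAG (Glu) → GCG (Ala) — missense.
Codon 3: UCG (Ser) → UUG (Leu) — missense.
Codon 4: UCG (Ser) → ACG (Thr) — missense.
Codon 5: GCU (Ala) → GGU (Gly) — missense.
Synonymous: 0 of 5.

0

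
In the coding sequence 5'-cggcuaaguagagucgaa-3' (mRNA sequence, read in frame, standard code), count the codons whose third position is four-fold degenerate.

3

Codon 1 CGG (Arg): third position 4-fold.
Codon 2 CUA (Leu): third position 4-fold.
Codon 3 AGU (Ser): third position 2-fold.
Codon 4 AGA (Arg): third position 2-fold.
Codon 5 GUC (Val): third position 4-fold.
Codon 6 GAA (Glu): third position 2-fold.
Four-fold degenerate third positions: 3.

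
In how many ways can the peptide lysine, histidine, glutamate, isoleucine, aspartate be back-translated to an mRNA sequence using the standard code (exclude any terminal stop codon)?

48

Lys: 2 codons.
His: 2 codons.
Glu: 2 codons.
Ile: 3 codons.
Asp: 2 codons.
2 × 2 × 2 × 3 × 2 = 48.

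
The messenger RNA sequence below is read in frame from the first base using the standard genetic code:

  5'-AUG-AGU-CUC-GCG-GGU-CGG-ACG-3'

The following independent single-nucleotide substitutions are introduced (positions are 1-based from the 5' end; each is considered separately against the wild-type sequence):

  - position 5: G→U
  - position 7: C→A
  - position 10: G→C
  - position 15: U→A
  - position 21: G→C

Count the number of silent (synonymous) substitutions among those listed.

Codon 2: AGU (Ser) → AUU (Ile) — missense.
Codon 3: CUC (Leu) → AUC (Ile) — missense.
Codon 4: GCG (Ala) → CCG (Pro) — missense.
Codon 5: GGU (Gly) → GGA (Gly) — synonymous.
Codon 7: ACG (Thr) → ACC (Thr) — synonymous.
Synonymous: 2 of 5.

2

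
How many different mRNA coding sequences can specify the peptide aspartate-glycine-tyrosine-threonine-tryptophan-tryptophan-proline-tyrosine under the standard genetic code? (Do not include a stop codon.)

Asp: 2 codons.
Gly: 4 codons.
Tyr: 2 codons.
Thr: 4 codons.
Trp: 1 codon.
Trp: 1 codon.
Pro: 4 codons.
Tyr: 2 codons.
2 × 4 × 2 × 4 × 1 × 1 × 4 × 2 = 512.

512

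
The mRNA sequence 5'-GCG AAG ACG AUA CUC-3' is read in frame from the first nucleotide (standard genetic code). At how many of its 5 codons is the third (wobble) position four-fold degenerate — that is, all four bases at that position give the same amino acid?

3

Codon 1 GCG (Ala): third position 4-fold.
Codon 2 AAG (Lys): third position 2-fold.
Codon 3 ACG (Thr): third position 4-fold.
Codon 4 AUA (Ile): third position 3-fold.
Codon 5 CUC (Leu): third position 4-fold.
Four-fold degenerate third positions: 3.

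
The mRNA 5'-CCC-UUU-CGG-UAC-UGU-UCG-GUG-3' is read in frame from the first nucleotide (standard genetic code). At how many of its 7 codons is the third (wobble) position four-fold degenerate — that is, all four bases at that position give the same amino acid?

4

Codon 1 CCC (Pro): third position 4-fold.
Codon 2 UUU (Phe): third position 2-fold.
Codon 3 CGG (Arg): third position 4-fold.
Codon 4 UAC (Tyr): third position 2-fold.
Codon 5 UGU (Cys): third position 2-fold.
Codon 6 UCG (Ser): third position 4-fold.
Codon 7 GUG (Val): third position 4-fold.
Four-fold degenerate third positions: 4.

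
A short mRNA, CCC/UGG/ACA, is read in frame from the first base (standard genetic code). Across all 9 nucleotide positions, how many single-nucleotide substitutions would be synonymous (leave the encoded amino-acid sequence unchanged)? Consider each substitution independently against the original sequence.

Codon 1 (CCC, Pro): 3 synonymous substitutions.
Codon 2 (UGG, Trp): 0 synonymous substitutions.
Codon 3 (ACA, Thr): 3 synonymous substitutions.
Total: 3 + 0 + 3 = 6.

6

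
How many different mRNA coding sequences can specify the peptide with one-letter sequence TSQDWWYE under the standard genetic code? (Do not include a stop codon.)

384

Thr: 4 codons.
Ser: 6 codons.
Gln: 2 codons.
Asp: 2 codons.
Trp: 1 codon.
Trp: 1 codon.
Tyr: 2 codons.
Glu: 2 codons.
4 × 6 × 2 × 2 × 1 × 1 × 2 × 2 = 384.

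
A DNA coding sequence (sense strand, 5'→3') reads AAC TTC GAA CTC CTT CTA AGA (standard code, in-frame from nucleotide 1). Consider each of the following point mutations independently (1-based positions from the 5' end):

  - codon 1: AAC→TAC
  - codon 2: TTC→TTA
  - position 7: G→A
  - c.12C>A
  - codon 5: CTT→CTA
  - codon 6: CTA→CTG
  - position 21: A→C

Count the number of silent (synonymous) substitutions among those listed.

Codon 1: AAC (Asn) → TAC (Tyr) — missense.
Codon 2: TTC (Phe) → TTA (Leu) — missense.
Codon 3: GAA (Glu) → AAA (Lys) — missense.
Codon 4: CTC (Leu) → CTA (Leu) — synonymous.
Codon 5: CTT (Leu) → CTA (Leu) — synonymous.
Codon 6: CTA (Leu) → CTG (Leu) — synonymous.
Codon 7: AGA (Arg) → AGC (Ser) — missense.
Synonymous: 3 of 7.

3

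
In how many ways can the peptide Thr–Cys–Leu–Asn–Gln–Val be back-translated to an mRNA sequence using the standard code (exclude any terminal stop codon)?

768

Thr: 4 codons.
Cys: 2 codons.
Leu: 6 codons.
Asn: 2 codons.
Gln: 2 codons.
Val: 4 codons.
4 × 2 × 6 × 2 × 2 × 4 = 768.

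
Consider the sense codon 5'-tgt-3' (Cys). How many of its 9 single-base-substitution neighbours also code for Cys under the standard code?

1

Position 1: none → 0 synonymous.
Position 2: none → 0 synonymous.
Position 3: TGC → 1 synonymous.
Total: 0 + 0 + 1 = 1.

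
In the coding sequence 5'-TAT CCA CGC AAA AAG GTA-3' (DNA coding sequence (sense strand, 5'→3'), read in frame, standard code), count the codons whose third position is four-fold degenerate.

3

Codon 1 TAT (Tyr): third position 2-fold.
Codon 2 CCA (Pro): third position 4-fold.
Codon 3 CGC (Arg): third position 4-fold.
Codon 4 AAA (Lys): third position 2-fold.
Codon 5 AAG (Lys): third position 2-fold.
Codon 6 GTA (Val): third position 4-fold.
Four-fold degenerate third positions: 3.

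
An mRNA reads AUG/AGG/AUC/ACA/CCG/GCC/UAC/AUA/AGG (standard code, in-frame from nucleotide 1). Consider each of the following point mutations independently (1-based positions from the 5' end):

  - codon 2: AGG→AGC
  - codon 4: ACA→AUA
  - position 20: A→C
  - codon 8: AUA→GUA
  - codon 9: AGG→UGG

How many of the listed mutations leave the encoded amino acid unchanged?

0

Codon 2: AGG (Arg) → AGC (Ser) — missense.
Codon 4: ACA (Thr) → AUA (Ile) — missense.
Codon 7: UAC (Tyr) → UCC (Ser) — missense.
Codon 8: AUA (Ile) → GUA (Val) — missense.
Codon 9: AGG (Arg) → UGG (Trp) — missense.
Synonymous: 0 of 5.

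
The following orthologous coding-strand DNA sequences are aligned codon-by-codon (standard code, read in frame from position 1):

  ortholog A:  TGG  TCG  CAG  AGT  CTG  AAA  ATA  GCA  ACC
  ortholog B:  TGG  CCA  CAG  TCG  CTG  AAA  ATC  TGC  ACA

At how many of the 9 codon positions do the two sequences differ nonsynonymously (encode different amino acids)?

Codon 1: TGG Trp / TGG Trp — identical.
Codon 2: TCG Ser / CCA Pro — nonsynonymous.
Codon 3: CAG Gln / CAG Gln — identical.
Codon 4: AGT Ser / TCG Ser — synonymous.
Codon 5: CTG Leu / CTG Leu — identical.
Codon 6: AAA Lys / AAA Lys — identical.
Codon 7: ATA Ile / ATC Ile — synonymous.
Codon 8: GCA Ala / TGC Cys — nonsynonymous.
Codon 9: ACC Thr / ACA Thr — synonymous.
Nonsynonymous differences: 2.

2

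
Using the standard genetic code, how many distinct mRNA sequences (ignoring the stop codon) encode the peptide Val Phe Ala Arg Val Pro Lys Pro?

24576

Val: 4 codons.
Phe: 2 codons.
Ala: 4 codons.
Arg: 6 codons.
Val: 4 codons.
Pro: 4 codons.
Lys: 2 codons.
Pro: 4 codons.
4 × 2 × 4 × 6 × 4 × 4 × 2 × 4 = 24576.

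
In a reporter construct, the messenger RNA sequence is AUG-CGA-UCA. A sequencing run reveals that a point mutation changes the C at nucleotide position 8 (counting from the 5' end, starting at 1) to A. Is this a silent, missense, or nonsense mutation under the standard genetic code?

Position 8 falls in codon 3: UCA → Ser.
After the substitution the codon is UAA → Stop.
The new codon is a stop codon, so this is a nonsense mutation.

nonsense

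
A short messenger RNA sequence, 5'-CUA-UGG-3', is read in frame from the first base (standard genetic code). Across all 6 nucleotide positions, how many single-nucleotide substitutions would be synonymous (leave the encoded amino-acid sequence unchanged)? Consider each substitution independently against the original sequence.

4

Codon 1 (CUA, Leu): 4 synonymous substitutions.
Codon 2 (UGG, Trp): 0 synonymous substitutions.
Total: 4 + 0 = 4.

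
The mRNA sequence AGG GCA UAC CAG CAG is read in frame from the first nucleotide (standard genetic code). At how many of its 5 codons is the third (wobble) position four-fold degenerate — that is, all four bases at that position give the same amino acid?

1

Codon 1 AGG (Arg): third position 2-fold.
Codon 2 GCA (Ala): third position 4-fold.
Codon 3 UAC (Tyr): third position 2-fold.
Codon 4 CAG (Gln): third position 2-fold.
Codon 5 CAG (Gln): third position 2-fold.
Four-fold degenerate third positions: 1.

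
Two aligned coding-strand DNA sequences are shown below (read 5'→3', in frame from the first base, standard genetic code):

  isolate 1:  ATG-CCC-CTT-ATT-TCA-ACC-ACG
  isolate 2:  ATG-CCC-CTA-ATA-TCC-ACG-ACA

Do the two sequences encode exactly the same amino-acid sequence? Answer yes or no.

yes

Codon 1: ATG Met / ATG Met — identical.
Codon 2: CCC Pro / CCC Pro — identical.
Codon 3: CTT Leu / CTA Leu — synonymous.
Codon 4: ATT Ile / ATA Ile — synonymous.
Codon 5: TCA Ser / TCC Ser — synonymous.
Codon 6: ACC Thr / ACG Thr — synonymous.
Codon 7: ACG Thr / ACA Thr — synonymous.
Nonsynonymous differences: 0 → same protein.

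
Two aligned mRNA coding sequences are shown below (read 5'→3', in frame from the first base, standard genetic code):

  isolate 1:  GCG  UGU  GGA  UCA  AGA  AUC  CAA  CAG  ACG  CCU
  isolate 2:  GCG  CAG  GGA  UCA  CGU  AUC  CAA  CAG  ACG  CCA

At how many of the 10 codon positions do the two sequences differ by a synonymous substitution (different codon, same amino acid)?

2

Codon 1: GCG Ala / GCG Ala — identical.
Codon 2: UGU Cys / CAG Gln — nonsynonymous.
Codon 3: GGA Gly / GGA Gly — identical.
Codon 4: UCA Ser / UCA Ser — identical.
Codon 5: AGA Arg / CGU Arg — synonymous.
Codon 6: AUC Ile / AUC Ile — identical.
Codon 7: CAA Gln / CAA Gln — identical.
Codon 8: CAG Gln / CAG Gln — identical.
Codon 9: ACG Thr / ACG Thr — identical.
Codon 10: CCU Pro / CCA Pro — synonymous.
Synonymous differences: 2.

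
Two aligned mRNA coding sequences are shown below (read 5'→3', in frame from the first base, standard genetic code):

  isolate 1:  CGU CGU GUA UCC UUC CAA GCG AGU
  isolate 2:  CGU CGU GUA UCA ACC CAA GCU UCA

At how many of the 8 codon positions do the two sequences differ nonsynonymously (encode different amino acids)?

1

Codon 1: CGU Arg / CGU Arg — identical.
Codon 2: CGU Arg / CGU Arg — identical.
Codon 3: GUA Val / GUA Val — identical.
Codon 4: UCC Ser / UCA Ser — synonymous.
Codon 5: UUC Phe / ACC Thr — nonsynonymous.
Codon 6: CAA Gln / CAA Gln — identical.
Codon 7: GCG Ala / GCU Ala — synonymous.
Codon 8: AGU Ser / UCA Ser — synonymous.
Nonsynonymous differences: 1.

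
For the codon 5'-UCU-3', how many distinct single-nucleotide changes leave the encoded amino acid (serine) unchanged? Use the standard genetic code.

Position 1: none → 0 synonymous.
Position 2: none → 0 synonymous.
Position 3: UCC, UCA, UCG → 3 synonymous.
Total: 0 + 0 + 3 = 3.

3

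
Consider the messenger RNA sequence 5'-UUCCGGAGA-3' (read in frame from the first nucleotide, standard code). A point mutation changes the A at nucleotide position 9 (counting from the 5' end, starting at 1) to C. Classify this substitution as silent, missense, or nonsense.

missense

Position 9 falls in codon 3: AGA → Arg.
After the substitution the codon is AGC → Ser.
Arg ≠ Ser, so this is a missense mutation.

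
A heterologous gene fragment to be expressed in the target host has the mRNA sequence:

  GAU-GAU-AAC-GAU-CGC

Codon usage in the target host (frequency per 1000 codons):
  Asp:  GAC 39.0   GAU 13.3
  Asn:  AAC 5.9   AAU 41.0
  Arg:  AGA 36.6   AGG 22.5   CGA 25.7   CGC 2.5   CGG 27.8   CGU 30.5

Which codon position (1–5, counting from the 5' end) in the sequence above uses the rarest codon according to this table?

Codon 1 GAU (Asp): 13.3 per 1000.
Codon 2 GAU (Asp): 13.3 per 1000.
Codon 3 AAC (Asn): 5.9 per 1000.
Codon 4 GAU (Asp): 13.3 per 1000.
Codon 5 CGC (Arg): 2.5 per 1000.
Lowest frequency is 2.5 at codon 5.

5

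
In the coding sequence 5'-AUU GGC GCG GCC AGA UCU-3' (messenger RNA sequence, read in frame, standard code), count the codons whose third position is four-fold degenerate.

Codon 1 AUU (Ile): third position 3-fold.
Codon 2 GGC (Gly): third position 4-fold.
Codon 3 GCG (Ala): third position 4-fold.
Codon 4 GCC (Ala): third position 4-fold.
Codon 5 AGA (Arg): third position 2-fold.
Codon 6 UCU (Ser): third position 4-fold.
Four-fold degenerate third positions: 4.

4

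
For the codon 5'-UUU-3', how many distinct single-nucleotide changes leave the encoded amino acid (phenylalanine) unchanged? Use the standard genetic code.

Position 1: none → 0 synonymous.
Position 2: none → 0 synonymous.
Position 3: UUC → 1 synonymous.
Total: 0 + 0 + 1 = 1.

1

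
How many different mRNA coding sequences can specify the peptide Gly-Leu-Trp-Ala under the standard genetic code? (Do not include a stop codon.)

96

Gly: 4 codons.
Leu: 6 codons.
Trp: 1 codon.
Ala: 4 codons.
4 × 6 × 1 × 4 = 96.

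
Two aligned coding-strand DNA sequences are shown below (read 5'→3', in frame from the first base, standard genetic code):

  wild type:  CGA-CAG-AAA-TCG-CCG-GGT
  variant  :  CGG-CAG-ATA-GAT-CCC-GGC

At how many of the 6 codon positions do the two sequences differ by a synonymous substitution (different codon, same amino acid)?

3

Codon 1: CGA Arg / CGG Arg — synonymous.
Codon 2: CAG Gln / CAG Gln — identical.
Codon 3: AAA Lys / ATA Ile — nonsynonymous.
Codon 4: TCG Ser / GAT Asp — nonsynonymous.
Codon 5: CCG Pro / CCC Pro — synonymous.
Codon 6: GGT Gly / GGC Gly — synonymous.
Synonymous differences: 3.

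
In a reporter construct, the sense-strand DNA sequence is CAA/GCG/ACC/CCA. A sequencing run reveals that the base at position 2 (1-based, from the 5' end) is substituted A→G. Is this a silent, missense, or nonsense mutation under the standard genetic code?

Position 2 falls in codon 1: CAA → Gln.
After the substitution the codon is CGA → Arg.
Gln ≠ Arg, so this is a missense mutation.

missense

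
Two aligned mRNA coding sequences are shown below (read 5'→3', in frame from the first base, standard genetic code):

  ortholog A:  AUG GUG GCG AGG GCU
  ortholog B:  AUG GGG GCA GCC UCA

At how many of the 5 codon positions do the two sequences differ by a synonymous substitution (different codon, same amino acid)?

1

Codon 1: AUG Met / AUG Met — identical.
Codon 2: GUG Val / GGG Gly — nonsynonymous.
Codon 3: GCG Ala / GCA Ala — synonymous.
Codon 4: AGG Arg / GCC Ala — nonsynonymous.
Codon 5: GCU Ala / UCA Ser — nonsynonymous.
Synonymous differences: 1.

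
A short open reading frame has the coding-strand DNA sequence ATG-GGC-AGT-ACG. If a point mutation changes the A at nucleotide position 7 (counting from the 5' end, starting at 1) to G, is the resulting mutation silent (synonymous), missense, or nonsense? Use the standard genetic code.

Position 7 falls in codon 3: AGT → Ser.
After the substitution the codon is GGT → Gly.
Ser ≠ Gly, so this is a missense mutation.

missense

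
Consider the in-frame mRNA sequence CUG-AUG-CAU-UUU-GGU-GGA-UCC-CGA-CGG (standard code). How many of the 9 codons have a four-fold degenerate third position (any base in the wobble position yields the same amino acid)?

Codon 1 CUG (Leu): third position 4-fold.
Codon 2 AUG (Met): third position 1-fold.
Codon 3 CAU (His): third position 2-fold.
Codon 4 UUU (Phe): third position 2-fold.
Codon 5 GGU (Gly): third position 4-fold.
Codon 6 GGA (Gly): third position 4-fold.
Codon 7 UCC (Ser): third position 4-fold.
Codon 8 CGA (Arg): third position 4-fold.
Codon 9 CGG (Arg): third position 4-fold.
Four-fold degenerate third positions: 6.

6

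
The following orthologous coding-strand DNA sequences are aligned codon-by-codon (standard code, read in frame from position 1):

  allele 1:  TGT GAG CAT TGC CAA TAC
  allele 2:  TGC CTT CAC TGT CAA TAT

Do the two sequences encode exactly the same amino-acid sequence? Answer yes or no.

no

Codon 1: TGT Cys / TGC Cys — synonymous.
Codon 2: GAG Glu / CTT Leu — nonsynonymous.
Codon 3: CAT His / CAC His — synonymous.
Codon 4: TGC Cys / TGT Cys — synonymous.
Codon 5: CAA Gln / CAA Gln — identical.
Codon 6: TAC Tyr / TAT Tyr — synonymous.
Nonsynonymous differences: 1 → different protein.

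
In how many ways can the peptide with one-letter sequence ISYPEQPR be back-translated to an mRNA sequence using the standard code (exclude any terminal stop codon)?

13824

Ile: 3 codons.
Ser: 6 codons.
Tyr: 2 codons.
Pro: 4 codons.
Glu: 2 codons.
Gln: 2 codons.
Pro: 4 codons.
Arg: 6 codons.
3 × 6 × 2 × 4 × 2 × 2 × 4 × 6 = 13824.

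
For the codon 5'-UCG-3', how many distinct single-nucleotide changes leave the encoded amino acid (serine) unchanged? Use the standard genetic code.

Position 1: none → 0 synonymous.
Position 2: none → 0 synonymous.
Position 3: UCU, UCC, UCA → 3 synonymous.
Total: 0 + 0 + 3 = 3.

3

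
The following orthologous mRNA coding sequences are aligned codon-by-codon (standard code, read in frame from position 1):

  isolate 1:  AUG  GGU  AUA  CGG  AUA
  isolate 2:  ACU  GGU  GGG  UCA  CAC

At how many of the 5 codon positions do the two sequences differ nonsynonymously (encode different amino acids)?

4

Codon 1: AUG Met / ACU Thr — nonsynonymous.
Codon 2: GGU Gly / GGU Gly — identical.
Codon 3: AUA Ile / GGG Gly — nonsynonymous.
Codon 4: CGG Arg / UCA Ser — nonsynonymous.
Codon 5: AUA Ile / CAC His — nonsynonymous.
Nonsynonymous differences: 4.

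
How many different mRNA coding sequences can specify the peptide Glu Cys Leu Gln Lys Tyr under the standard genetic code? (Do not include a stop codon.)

Glu: 2 codons.
Cys: 2 codons.
Leu: 6 codons.
Gln: 2 codons.
Lys: 2 codons.
Tyr: 2 codons.
2 × 2 × 6 × 2 × 2 × 2 = 192.

192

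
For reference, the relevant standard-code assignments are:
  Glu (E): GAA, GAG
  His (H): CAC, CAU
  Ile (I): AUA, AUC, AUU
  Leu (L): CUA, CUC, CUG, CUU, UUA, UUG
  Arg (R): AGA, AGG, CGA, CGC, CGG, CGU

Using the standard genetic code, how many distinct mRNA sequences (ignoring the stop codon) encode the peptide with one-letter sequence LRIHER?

Leu: 6 codons.
Arg: 6 codons.
Ile: 3 codons.
His: 2 codons.
Glu: 2 codons.
Arg: 6 codons.
6 × 6 × 3 × 2 × 2 × 6 = 2592.

2592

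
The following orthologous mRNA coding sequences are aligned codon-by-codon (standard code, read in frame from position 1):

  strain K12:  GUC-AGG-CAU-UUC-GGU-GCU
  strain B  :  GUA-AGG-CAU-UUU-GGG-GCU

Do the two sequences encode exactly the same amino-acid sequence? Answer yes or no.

yes

Codon 1: GUC Val / GUA Val — synonymous.
Codon 2: AGG Arg / AGG Arg — identical.
Codon 3: CAU His / CAU His — identical.
Codon 4: UUC Phe / UUU Phe — synonymous.
Codon 5: GGU Gly / GGG Gly — synonymous.
Codon 6: GCU Ala / GCU Ala — identical.
Nonsynonymous differences: 0 → same protein.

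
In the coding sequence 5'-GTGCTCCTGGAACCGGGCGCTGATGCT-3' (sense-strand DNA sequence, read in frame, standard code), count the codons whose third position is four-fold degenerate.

Codon 1 GTG (Val): third position 4-fold.
Codon 2 CTC (Leu): third position 4-fold.
Codon 3 CTG (Leu): third position 4-fold.
Codon 4 GAA (Glu): third position 2-fold.
Codon 5 CCG (Pro): third position 4-fold.
Codon 6 GGC (Gly): third position 4-fold.
Codon 7 GCT (Ala): third position 4-fold.
Codon 8 GAT (Asp): third position 2-fold.
Codon 9 GCT (Ala): third position 4-fold.
Four-fold degenerate third positions: 7.

7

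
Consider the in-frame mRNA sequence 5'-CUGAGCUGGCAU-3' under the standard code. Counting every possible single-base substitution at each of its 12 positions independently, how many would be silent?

6

Codon 1 (CUG, Leu): 4 synonymous substitutions.
Codon 2 (AGC, Ser): 1 synonymous substitution.
Codon 3 (UGG, Trp): 0 synonymous substitutions.
Codon 4 (CAU, His): 1 synonymous substitution.
Total: 4 + 1 + 0 + 1 = 6.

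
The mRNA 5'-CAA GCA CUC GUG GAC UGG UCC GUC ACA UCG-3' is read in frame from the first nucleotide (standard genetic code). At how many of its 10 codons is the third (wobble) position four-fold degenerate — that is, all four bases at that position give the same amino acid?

7

Codon 1 CAA (Gln): third position 2-fold.
Codon 2 GCA (Ala): third position 4-fold.
Codon 3 CUC (Leu): third position 4-fold.
Codon 4 GUG (Val): third position 4-fold.
Codon 5 GAC (Asp): third position 2-fold.
Codon 6 UGG (Trp): third position 1-fold.
Codon 7 UCC (Ser): third position 4-fold.
Codon 8 GUC (Val): third position 4-fold.
Codon 9 ACA (Thr): third position 4-fold.
Codon 10 UCG (Ser): third position 4-fold.
Four-fold degenerate third positions: 7.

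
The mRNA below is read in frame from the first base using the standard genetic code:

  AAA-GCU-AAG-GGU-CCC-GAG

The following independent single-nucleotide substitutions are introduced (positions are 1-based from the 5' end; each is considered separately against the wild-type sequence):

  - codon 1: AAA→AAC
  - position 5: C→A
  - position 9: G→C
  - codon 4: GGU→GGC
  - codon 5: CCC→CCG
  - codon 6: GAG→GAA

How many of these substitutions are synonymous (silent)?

Codon 1: AAA (Lys) → AAC (Asn) — missense.
Codon 2: GCU (Ala) → GAU (Asp) — missense.
Codon 3: AAG (Lys) → AAC (Asn) — missense.
Codon 4: GGU (Gly) → GGC (Gly) — synonymous.
Codon 5: CCC (Pro) → CCG (Pro) — synonymous.
Codon 6: GAG (Glu) → GAA (Glu) — synonymous.
Synonymous: 3 of 6.

3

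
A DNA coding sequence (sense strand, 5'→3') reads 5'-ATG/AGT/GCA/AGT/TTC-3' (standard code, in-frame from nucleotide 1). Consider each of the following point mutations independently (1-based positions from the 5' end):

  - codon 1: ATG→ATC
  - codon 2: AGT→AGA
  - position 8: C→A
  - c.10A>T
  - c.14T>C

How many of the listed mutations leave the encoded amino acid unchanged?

0

Codon 1: ATG (Met) → ATC (Ile) — missense.
Codon 2: AGT (Ser) → AGA (Arg) — missense.
Codon 3: GCA (Ala) → GAA (Glu) — missense.
Codon 4: AGT (Ser) → TGT (Cys) — missense.
Codon 5: TTC (Phe) → TCC (Ser) — missense.
Synonymous: 0 of 5.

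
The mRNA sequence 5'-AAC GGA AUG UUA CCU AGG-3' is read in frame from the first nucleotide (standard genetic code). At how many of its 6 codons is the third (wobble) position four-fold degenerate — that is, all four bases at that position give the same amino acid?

Codon 1 AAC (Asn): third position 2-fold.
Codon 2 GGA (Gly): third position 4-fold.
Codon 3 AUG (Met): third position 1-fold.
Codon 4 UUA (Leu): third position 2-fold.
Codon 5 CCU (Pro): third position 4-fold.
Codon 6 AGG (Arg): third position 2-fold.
Four-fold degenerate third positions: 2.

2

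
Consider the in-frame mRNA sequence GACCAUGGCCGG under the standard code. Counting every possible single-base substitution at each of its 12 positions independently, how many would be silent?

9

Codon 1 (GAC, Asp): 1 synonymous substitution.
Codon 2 (CAU, His): 1 synonymous substitution.
Codon 3 (GGC, Gly): 3 synonymous substitutions.
Codon 4 (CGG, Arg): 4 synonymous substitutions.
Total: 1 + 1 + 3 + 4 = 9.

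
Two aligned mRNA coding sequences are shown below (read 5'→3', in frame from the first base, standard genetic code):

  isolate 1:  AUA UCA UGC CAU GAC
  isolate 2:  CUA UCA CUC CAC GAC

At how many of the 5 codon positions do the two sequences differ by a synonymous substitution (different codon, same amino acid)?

Codon 1: AUA Ile / CUA Leu — nonsynonymous.
Codon 2: UCA Ser / UCA Ser — identical.
Codon 3: UGC Cys / CUC Leu — nonsynonymous.
Codon 4: CAU His / CAC His — synonymous.
Codon 5: GAC Asp / GAC Asp — identical.
Synonymous differences: 1.

1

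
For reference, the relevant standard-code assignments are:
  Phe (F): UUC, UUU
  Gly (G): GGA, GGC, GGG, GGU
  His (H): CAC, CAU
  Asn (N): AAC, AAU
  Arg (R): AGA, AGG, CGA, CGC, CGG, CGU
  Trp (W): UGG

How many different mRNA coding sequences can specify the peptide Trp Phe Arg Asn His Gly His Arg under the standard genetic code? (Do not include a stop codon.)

Trp: 1 codon.
Phe: 2 codons.
Arg: 6 codons.
Asn: 2 codons.
His: 2 codons.
Gly: 4 codons.
His: 2 codons.
Arg: 6 codons.
1 × 2 × 6 × 2 × 2 × 4 × 2 × 6 = 2304.

2304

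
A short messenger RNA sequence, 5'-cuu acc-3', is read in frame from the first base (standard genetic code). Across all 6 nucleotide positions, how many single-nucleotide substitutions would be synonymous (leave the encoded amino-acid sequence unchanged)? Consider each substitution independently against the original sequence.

Codon 1 (CUU, Leu): 3 synonymous substitutions.
Codon 2 (ACC, Thr): 3 synonymous substitutions.
Total: 3 + 3 = 6.

6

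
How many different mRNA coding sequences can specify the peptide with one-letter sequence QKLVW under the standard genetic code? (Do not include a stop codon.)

Gln: 2 codons.
Lys: 2 codons.
Leu: 6 codons.
Val: 4 codons.
Trp: 1 codon.
2 × 2 × 6 × 4 × 1 = 96.

96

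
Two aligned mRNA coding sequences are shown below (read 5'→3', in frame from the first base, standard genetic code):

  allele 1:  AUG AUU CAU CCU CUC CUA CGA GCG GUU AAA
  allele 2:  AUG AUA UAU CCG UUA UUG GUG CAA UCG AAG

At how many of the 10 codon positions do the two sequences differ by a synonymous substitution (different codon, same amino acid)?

Codon 1: AUG Met / AUG Met — identical.
Codon 2: AUU Ile / AUA Ile — synonymous.
Codon 3: CAU His / UAU Tyr — nonsynonymous.
Codon 4: CCU Pro / CCG Pro — synonymous.
Codon 5: CUC Leu / UUA Leu — synonymous.
Codon 6: CUA Leu / UUG Leu — synonymous.
Codon 7: CGA Arg / GUG Val — nonsynonymous.
Codon 8: GCG Ala / CAA Gln — nonsynonymous.
Codon 9: GUU Val / UCG Ser — nonsynonymous.
Codon 10: AAA Lys / AAG Lys — synonymous.
Synonymous differences: 5.

5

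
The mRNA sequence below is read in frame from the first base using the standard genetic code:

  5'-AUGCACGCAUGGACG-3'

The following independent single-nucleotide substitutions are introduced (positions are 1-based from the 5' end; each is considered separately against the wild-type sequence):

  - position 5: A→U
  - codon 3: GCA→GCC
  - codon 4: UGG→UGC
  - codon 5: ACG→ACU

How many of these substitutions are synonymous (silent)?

Codon 2: CAC (His) → CUC (Leu) — missense.
Codon 3: GCA (Ala) → GCC (Ala) — synonymous.
Codon 4: UGG (Trp) → UGC (Cys) — missense.
Codon 5: ACG (Thr) → ACU (Thr) — synonymous.
Synonymous: 2 of 4.

2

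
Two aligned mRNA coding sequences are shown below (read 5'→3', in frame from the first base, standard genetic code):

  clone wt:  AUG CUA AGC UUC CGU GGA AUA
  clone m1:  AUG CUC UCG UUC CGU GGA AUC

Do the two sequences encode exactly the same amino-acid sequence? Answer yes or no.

yes

Codon 1: AUG Met / AUG Met — identical.
Codon 2: CUA Leu / CUC Leu — synonymous.
Codon 3: AGC Ser / UCG Ser — synonymous.
Codon 4: UUC Phe / UUC Phe — identical.
Codon 5: CGU Arg / CGU Arg — identical.
Codon 6: GGA Gly / GGA Gly — identical.
Codon 7: AUA Ile / AUC Ile — synonymous.
Nonsynonymous differences: 0 → same protein.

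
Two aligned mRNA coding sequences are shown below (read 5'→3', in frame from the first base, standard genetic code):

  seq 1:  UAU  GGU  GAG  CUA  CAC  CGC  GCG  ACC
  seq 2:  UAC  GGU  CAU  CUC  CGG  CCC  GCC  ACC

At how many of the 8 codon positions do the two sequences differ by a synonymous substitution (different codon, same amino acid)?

3

Codon 1: UAU Tyr / UAC Tyr — synonymous.
Codon 2: GGU Gly / GGU Gly — identical.
Codon 3: GAG Glu / CAU His — nonsynonymous.
Codon 4: CUA Leu / CUC Leu — synonymous.
Codon 5: CAC His / CGG Arg — nonsynonymous.
Codon 6: CGC Arg / CCC Pro — nonsynonymous.
Codon 7: GCG Ala / GCC Ala — synonymous.
Codon 8: ACC Thr / ACC Thr — identical.
Synonymous differences: 3.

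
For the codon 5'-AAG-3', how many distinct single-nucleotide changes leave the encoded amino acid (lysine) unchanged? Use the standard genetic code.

1

Position 1: none → 0 synonymous.
Position 2: none → 0 synonymous.
Position 3: AAA → 1 synonymous.
Total: 0 + 0 + 1 = 1.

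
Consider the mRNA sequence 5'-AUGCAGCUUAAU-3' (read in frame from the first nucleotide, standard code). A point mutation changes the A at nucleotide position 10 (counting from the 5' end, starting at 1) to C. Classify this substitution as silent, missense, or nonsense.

missense

Position 10 falls in codon 4: AAU → Asn.
After the substitution the codon is CAU → His.
Asn ≠ His, so this is a missense mutation.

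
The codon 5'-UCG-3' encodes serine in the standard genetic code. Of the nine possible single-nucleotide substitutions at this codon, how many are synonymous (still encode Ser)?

3

Position 1: none → 0 synonymous.
Position 2: none → 0 synonymous.
Position 3: UCU, UCC, UCA → 3 synonymous.
Total: 0 + 0 + 3 = 3.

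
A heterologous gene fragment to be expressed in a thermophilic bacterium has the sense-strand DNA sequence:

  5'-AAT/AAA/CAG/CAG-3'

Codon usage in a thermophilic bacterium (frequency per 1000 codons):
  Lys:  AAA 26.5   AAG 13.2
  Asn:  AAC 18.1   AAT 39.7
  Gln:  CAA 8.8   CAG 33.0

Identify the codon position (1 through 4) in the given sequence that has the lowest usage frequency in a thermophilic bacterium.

Codon 1 AAT (Asn): 39.7 per 1000.
Codon 2 AAA (Lys): 26.5 per 1000.
Codon 3 CAG (Gln): 33.0 per 1000.
Codon 4 CAG (Gln): 33.0 per 1000.
Lowest frequency is 26.5 at codon 2.

2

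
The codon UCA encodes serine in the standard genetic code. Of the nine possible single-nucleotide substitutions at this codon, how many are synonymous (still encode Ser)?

Position 1: none → 0 synonymous.
Position 2: none → 0 synonymous.
Position 3: UCU, UCC, UCG → 3 synonymous.
Total: 0 + 0 + 3 = 3.

3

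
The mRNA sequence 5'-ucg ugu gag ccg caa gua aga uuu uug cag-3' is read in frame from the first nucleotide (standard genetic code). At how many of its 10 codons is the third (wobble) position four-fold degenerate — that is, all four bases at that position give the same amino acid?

3

Codon 1 UCG (Ser): third position 4-fold.
Codon 2 UGU (Cys): third position 2-fold.
Codon 3 GAG (Glu): third position 2-fold.
Codon 4 CCG (Pro): third position 4-fold.
Codon 5 CAA (Gln): third position 2-fold.
Codon 6 GUA (Val): third position 4-fold.
Codon 7 AGA (Arg): third position 2-fold.
Codon 8 UUU (Phe): third position 2-fold.
Codon 9 UUG (Leu): third position 2-fold.
Codon 10 CAG (Gln): third position 2-fold.
Four-fold degenerate third positions: 3.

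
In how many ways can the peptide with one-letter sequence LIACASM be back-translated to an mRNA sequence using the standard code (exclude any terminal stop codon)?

Leu: 6 codons.
Ile: 3 codons.
Ala: 4 codons.
Cys: 2 codons.
Ala: 4 codons.
Ser: 6 codons.
Met: 1 codon.
6 × 3 × 4 × 2 × 4 × 6 × 1 = 3456.

3456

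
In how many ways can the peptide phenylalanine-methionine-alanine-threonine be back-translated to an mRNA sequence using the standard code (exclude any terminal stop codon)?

Phe: 2 codons.
Met: 1 codon.
Ala: 4 codons.
Thr: 4 codons.
2 × 1 × 4 × 4 = 32.

32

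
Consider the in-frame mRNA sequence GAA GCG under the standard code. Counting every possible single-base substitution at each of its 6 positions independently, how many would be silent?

4

Codon 1 (GAA, Glu): 1 synonymous substitution.
Codon 2 (GCG, Ala): 3 synonymous substitutions.
Total: 1 + 3 = 4.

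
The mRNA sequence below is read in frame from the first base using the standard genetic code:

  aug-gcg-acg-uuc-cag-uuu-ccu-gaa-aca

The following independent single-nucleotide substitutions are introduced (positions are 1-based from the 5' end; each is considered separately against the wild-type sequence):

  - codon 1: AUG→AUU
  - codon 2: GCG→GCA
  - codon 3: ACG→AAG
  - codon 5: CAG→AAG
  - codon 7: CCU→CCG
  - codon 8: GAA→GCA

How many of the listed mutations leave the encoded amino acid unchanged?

2

Codon 1: AUG (Met) → AUU (Ile) — missense.
Codon 2: GCG (Ala) → GCA (Ala) — synonymous.
Codon 3: ACG (Thr) → AAG (Lys) — missense.
Codon 5: CAG (Gln) → AAG (Lys) — missense.
Codon 7: CCU (Pro) → CCG (Pro) — synonymous.
Codon 8: GAA (Glu) → GCA (Ala) — missense.
Synonymous: 2 of 6.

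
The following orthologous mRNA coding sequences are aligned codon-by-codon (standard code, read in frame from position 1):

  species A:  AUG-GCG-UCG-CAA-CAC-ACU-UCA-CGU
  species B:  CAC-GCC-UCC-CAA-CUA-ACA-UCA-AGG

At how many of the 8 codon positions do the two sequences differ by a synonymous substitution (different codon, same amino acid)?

4

Codon 1: AUG Met / CAC His — nonsynonymous.
Codon 2: GCG Ala / GCC Ala — synonymous.
Codon 3: UCG Ser / UCC Ser — synonymous.
Codon 4: CAA Gln / CAA Gln — identical.
Codon 5: CAC His / CUA Leu — nonsynonymous.
Codon 6: ACU Thr / ACA Thr — synonymous.
Codon 7: UCA Ser / UCA Ser — identical.
Codon 8: CGU Arg / AGG Arg — synonymous.
Synonymous differences: 4.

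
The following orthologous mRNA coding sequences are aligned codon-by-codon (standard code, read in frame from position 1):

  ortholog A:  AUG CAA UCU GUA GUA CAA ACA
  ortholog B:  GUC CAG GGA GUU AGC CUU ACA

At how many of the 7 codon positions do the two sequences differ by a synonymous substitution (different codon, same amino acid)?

2

Codon 1: AUG Met / GUC Val — nonsynonymous.
Codon 2: CAA Gln / CAG Gln — synonymous.
Codon 3: UCU Ser / GGA Gly — nonsynonymous.
Codon 4: GUA Val / GUU Val — synonymous.
Codon 5: GUA Val / AGC Ser — nonsynonymous.
Codon 6: CAA Gln / CUU Leu — nonsynonymous.
Codon 7: ACA Thr / ACA Thr — identical.
Synonymous differences: 2.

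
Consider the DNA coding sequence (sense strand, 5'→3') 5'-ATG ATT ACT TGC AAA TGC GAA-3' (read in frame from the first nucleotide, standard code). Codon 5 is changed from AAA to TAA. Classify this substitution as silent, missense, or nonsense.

Position 13 falls in codon 5: AAA → Lys.
After the substitution the codon is TAA → Stop.
The new codon is a stop codon, so this is a nonsense mutation.

nonsense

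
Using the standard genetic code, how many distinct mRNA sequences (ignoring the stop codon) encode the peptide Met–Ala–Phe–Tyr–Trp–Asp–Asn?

64

Met: 1 codon.
Ala: 4 codons.
Phe: 2 codons.
Tyr: 2 codons.
Trp: 1 codon.
Asp: 2 codons.
Asn: 2 codons.
1 × 4 × 2 × 2 × 1 × 2 × 2 = 64.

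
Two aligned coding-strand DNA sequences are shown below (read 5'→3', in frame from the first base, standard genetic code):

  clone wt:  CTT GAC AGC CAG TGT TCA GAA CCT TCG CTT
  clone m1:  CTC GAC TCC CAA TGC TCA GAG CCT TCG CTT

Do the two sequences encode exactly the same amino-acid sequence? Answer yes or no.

Codon 1: CTT Leu / CTC Leu — synonymous.
Codon 2: GAC Asp / GAC Asp — identical.
Codon 3: AGC Ser / TCC Ser — synonymous.
Codon 4: CAG Gln / CAA Gln — synonymous.
Codon 5: TGT Cys / TGC Cys — synonymous.
Codon 6: TCA Ser / TCA Ser — identical.
Codon 7: GAA Glu / GAG Glu — synonymous.
Codon 8: CCT Pro / CCT Pro — identical.
Codon 9: TCG Ser / TCG Ser — identical.
Codon 10: CTT Leu / CTT Leu — identical.
Nonsynonymous differences: 0 → same protein.

yes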